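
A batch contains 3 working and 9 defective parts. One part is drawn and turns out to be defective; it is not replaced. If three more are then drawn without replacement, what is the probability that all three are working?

With the first part removed, 3 working remain out of 11.
P = 3/11 × 2/10 × 1/9 = 6/990 = 1/165.

1/165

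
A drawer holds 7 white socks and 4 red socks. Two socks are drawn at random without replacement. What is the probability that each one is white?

21/55

P(all white) = 7/11 × 6/10 = 42/110 = 21/55.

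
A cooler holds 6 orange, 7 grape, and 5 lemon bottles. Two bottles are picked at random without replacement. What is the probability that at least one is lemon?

25/51

P(no lemon) = 13/18 × 12/17 = 156/306 = 26/51.
P(at least one) = 1 − 26/51 = 25/51.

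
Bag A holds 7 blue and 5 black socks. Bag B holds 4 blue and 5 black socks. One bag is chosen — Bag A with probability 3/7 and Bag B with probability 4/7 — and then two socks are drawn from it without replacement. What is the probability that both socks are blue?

107/462

From Bag A: P(both blue) = (7/12)(6/11) = 7/22.
From Bag B: P(both blue) = (4/9)(3/8) = 1/6.
Total probability = (3/7)(7/22) + (4/7)(1/6) = 107/462.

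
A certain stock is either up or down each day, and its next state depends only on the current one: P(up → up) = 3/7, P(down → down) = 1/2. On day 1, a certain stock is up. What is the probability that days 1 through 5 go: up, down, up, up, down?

24/343

Day 1 is given. For each transition, use the conditional probability from the current state:
P(down | up) = 4/7; P(up | down) = 1/2; P(up | up) = 3/7; P(down | up) = 4/7.
P = 4/7 × 1/2 × 3/7 × 4/7 = 48/686 = 24/343.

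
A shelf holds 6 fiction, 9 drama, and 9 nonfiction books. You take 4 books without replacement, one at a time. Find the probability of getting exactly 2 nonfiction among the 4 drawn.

90/253

One ordering (nonfiction drawn first) has probability 9/24 × 8/23 × 15/22 × 14/21 = 15120/255024 = 15/253.
There are C(4,2) = 6 such orderings, each equally likely, so P = 6 × 15/253 = 90/253.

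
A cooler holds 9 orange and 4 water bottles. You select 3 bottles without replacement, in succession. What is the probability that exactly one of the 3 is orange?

27/143

One ordering (orange drawn first) has probability 9/13 × 4/12 × 3/11 = 108/1716 = 9/143.
There are C(3,1) = 3 such orderings, each equally likely, so P = 3 × 9/143 = 27/143.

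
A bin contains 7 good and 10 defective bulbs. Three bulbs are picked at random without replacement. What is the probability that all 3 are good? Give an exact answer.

7/136

P(every draw is good) = 7/17 × 6/16 × 5/15 = 210/4080 = 7/136.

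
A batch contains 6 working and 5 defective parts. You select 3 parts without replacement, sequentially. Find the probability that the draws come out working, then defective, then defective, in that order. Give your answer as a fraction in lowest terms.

Each draw changes the counts, so multiply the conditional probabilities along the sequence:
P = 6/11 × 5/10 × 4/9 = 120/990 = 4/33.

4/33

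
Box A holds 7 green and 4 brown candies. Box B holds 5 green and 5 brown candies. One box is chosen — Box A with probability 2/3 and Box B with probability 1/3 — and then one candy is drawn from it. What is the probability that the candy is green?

13/22

From Box A: P(green) = 7/11.
From Box B: P(green) = 5/10.
Total probability = (2/3)(7/11) + (1/3)(5/10) = 13/22.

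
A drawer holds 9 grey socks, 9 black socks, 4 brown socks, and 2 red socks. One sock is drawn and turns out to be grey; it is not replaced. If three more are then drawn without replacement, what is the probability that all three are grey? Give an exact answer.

With the first sock removed, 8 grey remain out of 23.
P = 8/23 × 7/22 × 6/21 = 336/10626 = 8/253.

8/253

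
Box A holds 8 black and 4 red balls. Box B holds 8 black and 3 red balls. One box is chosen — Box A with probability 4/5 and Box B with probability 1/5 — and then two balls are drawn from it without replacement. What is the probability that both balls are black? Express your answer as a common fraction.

From Box A: P(both black) = (8/12)(7/11) = 14/33.
From Box B: P(both black) = (8/11)(7/10) = 28/55.
Total probability = (4/5)(14/33) + (1/5)(28/55) = 364/825.

364/825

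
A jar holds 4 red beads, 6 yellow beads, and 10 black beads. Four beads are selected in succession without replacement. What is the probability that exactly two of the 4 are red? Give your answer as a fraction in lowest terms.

One ordering (red drawn first) has probability 4/20 × 3/19 × 16/18 × 15/17 = 2880/116280 = 8/323.
There are C(4,2) = 6 such orderings, each equally likely, so P = 6 × 8/323 = 48/323.

48/323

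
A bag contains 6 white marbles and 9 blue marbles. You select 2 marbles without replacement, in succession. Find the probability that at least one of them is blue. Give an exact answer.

6/7

P(no blue) = 6/15 × 5/14 = 30/210 = 1/7.
P(at least one) = 1 − 1/7 = 6/7.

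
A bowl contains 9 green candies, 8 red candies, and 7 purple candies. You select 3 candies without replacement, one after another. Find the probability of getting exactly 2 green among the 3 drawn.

One ordering (green drawn first) has probability 9/24 × 8/23 × 15/22 = 1080/12144 = 45/506.
There are C(3,2) = 3 such orderings, each equally likely, so P = 3 × 45/506 = 135/506.

135/506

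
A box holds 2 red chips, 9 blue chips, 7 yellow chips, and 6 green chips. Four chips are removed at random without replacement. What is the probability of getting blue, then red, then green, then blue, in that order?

Multiply the probability of each draw given the previous ones:
P = 9/24 × 2/23 × 6/22 × 8/21 = 864/255024 = 6/1771.

6/1771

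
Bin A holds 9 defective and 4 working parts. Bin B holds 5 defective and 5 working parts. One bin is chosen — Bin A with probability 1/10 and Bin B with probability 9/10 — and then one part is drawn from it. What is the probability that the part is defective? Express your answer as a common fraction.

27/52

From Bin A: P(defective) = 9/13.
From Bin B: P(defective) = 5/10.
Total probability = (1/10)(9/13) + (9/10)(5/10) = 27/52.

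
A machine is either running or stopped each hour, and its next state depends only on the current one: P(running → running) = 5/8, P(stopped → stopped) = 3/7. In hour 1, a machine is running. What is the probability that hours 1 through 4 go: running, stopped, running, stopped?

Hour 1 is given. For each transition, use the conditional probability from the current state:
P(stopped | running) = 3/8; P(running | stopped) = 4/7; P(stopped | running) = 3/8.
P = 3/8 × 4/7 × 3/8 = 36/448 = 9/112.

9/112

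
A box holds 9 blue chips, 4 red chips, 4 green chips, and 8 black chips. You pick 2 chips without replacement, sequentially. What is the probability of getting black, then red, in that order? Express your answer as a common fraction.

Chain rule:
P = 8/25 × 4/24 = 32/600 = 4/75.

4/75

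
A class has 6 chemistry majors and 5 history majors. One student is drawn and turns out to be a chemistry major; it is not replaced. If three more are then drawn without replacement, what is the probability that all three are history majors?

1/12

After the first draw, 5 of the remaining 10 students are history majors.
P = 5/10 × 4/9 × 3/8 = 60/720 = 1/12.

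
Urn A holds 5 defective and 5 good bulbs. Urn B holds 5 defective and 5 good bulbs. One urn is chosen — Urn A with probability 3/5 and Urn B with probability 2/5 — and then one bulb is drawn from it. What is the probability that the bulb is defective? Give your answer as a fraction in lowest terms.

From Urn A: P(defective) = 5/10.
From Urn B: P(defective) = 5/10.
Total probability = (3/5)(5/10) + (2/5)(5/10) = 1/2.

1/2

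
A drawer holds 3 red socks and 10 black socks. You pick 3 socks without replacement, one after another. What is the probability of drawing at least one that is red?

83/143

P(no red) = 10/13 × 9/12 × 8/11 = 720/1716 = 60/143.
P(at least one) = 1 − 60/143 = 83/143.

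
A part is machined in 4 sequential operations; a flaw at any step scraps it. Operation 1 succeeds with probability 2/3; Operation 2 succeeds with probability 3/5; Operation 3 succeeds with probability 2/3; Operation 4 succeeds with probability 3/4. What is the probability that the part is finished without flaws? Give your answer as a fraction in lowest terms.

Each stage is reached only if all earlier stages succeed, so
P = 2/3 × 3/5 × 2/3 × 3/4 = 36/180 = 1/5.

1/5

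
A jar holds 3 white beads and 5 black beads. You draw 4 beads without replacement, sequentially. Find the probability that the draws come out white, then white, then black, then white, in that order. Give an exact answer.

1/56

Multiply the probability of each draw given the previous ones:
P = 3/8 × 2/7 × 5/6 × 1/5 = 30/1680 = 1/56.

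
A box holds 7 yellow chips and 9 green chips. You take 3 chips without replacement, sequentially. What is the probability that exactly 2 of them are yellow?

One ordering (yellow drawn first) has probability 7/16 × 6/15 × 9/14 = 378/3360 = 9/80.
There are C(3,2) = 3 such orderings, each equally likely, so P = 3 × 9/80 = 27/80.

27/80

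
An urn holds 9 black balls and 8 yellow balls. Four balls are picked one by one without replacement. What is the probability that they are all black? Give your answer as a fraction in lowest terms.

P = 9/17 × 8/16 × 7/15 × 6/14 = 3024/57120 = 9/170.

9/170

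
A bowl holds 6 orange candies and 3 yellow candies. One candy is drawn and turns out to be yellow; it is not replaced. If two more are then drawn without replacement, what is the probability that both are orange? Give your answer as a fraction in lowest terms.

15/28

With the first candy removed, 6 orange remain out of 8.
P = 6/8 × 5/7 = 30/56 = 15/28.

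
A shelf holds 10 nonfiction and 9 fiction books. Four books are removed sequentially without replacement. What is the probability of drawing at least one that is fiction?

611/646

P(no fiction) = 10/19 × 9/18 × 8/17 × 7/16 = 5040/93024 = 35/646.
P(at least one) = 1 − 35/646 = 611/646.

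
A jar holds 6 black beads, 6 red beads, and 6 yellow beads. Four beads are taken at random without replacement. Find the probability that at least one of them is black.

57/68

P(no black) = 12/18 × 11/17 × 10/16 × 9/15 = 11880/73440 = 11/68.
P(at least one) = 1 − 11/68 = 57/68.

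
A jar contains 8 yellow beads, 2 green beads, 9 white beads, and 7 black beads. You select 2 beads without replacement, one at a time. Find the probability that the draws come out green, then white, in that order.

9/325

Chain rule:
P = 2/26 × 9/25 = 18/650 = 9/325.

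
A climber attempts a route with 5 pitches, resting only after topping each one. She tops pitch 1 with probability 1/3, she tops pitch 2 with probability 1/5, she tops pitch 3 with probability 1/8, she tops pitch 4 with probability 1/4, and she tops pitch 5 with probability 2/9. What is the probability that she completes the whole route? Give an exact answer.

The events are sequential, so multiply the conditional probabilities:
P = 1/3 × 1/5 × 1/8 × 1/4 × 2/9 = 2/4320 = 1/2160.

1/2160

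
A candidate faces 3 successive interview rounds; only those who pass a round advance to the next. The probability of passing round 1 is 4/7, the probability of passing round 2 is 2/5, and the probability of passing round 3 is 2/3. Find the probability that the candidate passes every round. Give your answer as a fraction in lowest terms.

16/105

Each stage is reached only if all earlier stages succeed, so
P = 4/7 × 2/5 × 2/3 = 16/105.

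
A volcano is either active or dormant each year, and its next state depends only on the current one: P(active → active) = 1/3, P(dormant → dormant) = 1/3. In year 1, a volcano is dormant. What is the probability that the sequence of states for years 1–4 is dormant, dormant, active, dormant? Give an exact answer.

Year 1 is given. For each transition, use the conditional probability from the current state:
P(dormant | dormant) = 1/3; P(active | dormant) = 2/3; P(dormant | active) = 2/3.
P = 1/3 × 2/3 × 2/3 = 4/27.

4/27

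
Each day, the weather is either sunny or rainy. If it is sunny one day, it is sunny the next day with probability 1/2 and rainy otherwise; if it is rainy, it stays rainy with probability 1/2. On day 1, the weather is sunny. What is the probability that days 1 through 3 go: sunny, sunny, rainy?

1/4

Day 1 is given. For each transition, use the conditional probability from the current state:
P(sunny | sunny) = 1/2; P(rainy | sunny) = 1/2.
P = 1/2 × 1/2 = 1/4.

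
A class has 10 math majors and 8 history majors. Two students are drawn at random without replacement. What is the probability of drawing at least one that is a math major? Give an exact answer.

P(no math majors) = 8/18 × 7/17 = 56/306 = 28/153.
P(at least one) = 1 − 28/153 = 125/153.

125/153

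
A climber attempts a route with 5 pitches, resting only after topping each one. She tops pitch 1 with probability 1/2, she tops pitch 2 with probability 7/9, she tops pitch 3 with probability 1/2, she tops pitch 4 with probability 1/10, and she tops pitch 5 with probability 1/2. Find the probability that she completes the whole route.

Multiplying along the chain,
P = 1/2 × 7/9 × 1/2 × 1/10 × 1/2 = 7/720.

7/720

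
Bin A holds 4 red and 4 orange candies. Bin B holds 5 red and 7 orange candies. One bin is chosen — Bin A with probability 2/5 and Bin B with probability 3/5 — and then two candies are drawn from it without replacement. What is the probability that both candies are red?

From Bin A: P(both red) = (4/8)(3/7) = 3/14.
From Bin B: P(both red) = (5/12)(4/11) = 5/33.
Total probability = (2/5)(3/14) + (3/5)(5/33) = 68/385.

68/385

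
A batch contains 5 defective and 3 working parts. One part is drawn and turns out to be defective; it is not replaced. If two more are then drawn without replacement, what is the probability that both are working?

1/7

With the first part removed, 3 working remain out of 7.
P = 3/7 × 2/6 = 6/42 = 1/7.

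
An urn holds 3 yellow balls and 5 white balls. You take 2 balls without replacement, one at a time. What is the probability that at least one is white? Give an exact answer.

P(no white) = 3/8 × 2/7 = 6/56 = 3/28.
P(at least one) = 1 − 3/28 = 25/28.

25/28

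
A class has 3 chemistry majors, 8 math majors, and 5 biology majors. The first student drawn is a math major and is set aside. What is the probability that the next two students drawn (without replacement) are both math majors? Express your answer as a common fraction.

After the first draw, 7 of the remaining 15 students are math majors.
P = 7/15 × 6/14 = 42/210 = 1/5.

1/5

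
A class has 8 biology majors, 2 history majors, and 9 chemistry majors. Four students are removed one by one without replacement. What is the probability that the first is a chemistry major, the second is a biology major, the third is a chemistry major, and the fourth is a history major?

4/323

Multiply the probability of each draw given the previous ones:
P = 9/19 × 8/18 × 8/17 × 2/16 = 1152/93024 = 4/323.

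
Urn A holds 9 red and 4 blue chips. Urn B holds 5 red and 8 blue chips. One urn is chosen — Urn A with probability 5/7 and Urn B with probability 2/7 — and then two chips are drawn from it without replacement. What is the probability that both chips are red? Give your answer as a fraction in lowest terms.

From Urn A: P(both red) = (9/13)(8/12) = 6/13.
From Urn B: P(both red) = (5/13)(4/12) = 5/39.
Total probability = (5/7)(6/13) + (2/7)(5/39) = 100/273.

100/273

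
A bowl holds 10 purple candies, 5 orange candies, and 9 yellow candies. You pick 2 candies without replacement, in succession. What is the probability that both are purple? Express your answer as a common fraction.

P = 10/24 × 9/23 = 90/552 = 15/92.

15/92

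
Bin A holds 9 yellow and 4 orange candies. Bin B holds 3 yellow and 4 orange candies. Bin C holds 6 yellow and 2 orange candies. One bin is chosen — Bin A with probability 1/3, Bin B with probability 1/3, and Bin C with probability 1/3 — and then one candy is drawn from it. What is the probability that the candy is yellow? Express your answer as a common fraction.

From Bin A: P(yellow) = 9/13.
From Bin B: P(yellow) = 3/7.
From Bin C: P(yellow) = 6/8.
Total probability = (1/3)(9/13) + (1/3)(3/7) + (1/3)(6/8) = 227/364.

227/364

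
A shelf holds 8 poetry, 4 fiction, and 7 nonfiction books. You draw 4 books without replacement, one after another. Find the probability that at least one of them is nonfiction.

1127/1292

P(no nonfiction) = 12/19 × 11/18 × 10/17 × 9/16 = 11880/93024 = 165/1292.
P(at least one) = 1 − 165/1292 = 1127/1292.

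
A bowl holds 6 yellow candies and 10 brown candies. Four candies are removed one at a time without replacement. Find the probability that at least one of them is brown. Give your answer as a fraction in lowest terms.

361/364

P(no brown) = 6/16 × 5/15 × 4/14 × 3/13 = 360/43680 = 3/364.
P(at least one) = 1 − 3/364 = 361/364.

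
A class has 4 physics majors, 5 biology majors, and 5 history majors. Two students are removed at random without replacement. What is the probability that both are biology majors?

P(every draw is a biology major) = 5/14 × 4/13 = 20/182 = 10/91.

10/91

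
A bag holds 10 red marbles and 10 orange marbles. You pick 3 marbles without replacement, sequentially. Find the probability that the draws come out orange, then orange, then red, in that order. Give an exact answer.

Multiply the probability of each draw given the previous ones:
P = 10/20 × 9/19 × 10/18 = 900/6840 = 5/38.

5/38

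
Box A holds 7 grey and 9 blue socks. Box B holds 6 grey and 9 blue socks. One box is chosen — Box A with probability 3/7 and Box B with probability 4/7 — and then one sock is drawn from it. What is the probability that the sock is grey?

233/560

From Box A: P(grey) = 7/16.
From Box B: P(grey) = 6/15.
Total probability = (3/7)(7/16) + (4/7)(6/15) = 233/560.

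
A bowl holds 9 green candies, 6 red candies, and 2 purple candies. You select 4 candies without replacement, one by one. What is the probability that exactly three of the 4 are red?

11/119

One ordering (red drawn first) has probability 6/17 × 5/16 × 4/15 × 11/14 = 1320/57120 = 11/476.
There are C(4,3) = 4 such orderings, each equally likely, so P = 4 × 11/476 = 11/119.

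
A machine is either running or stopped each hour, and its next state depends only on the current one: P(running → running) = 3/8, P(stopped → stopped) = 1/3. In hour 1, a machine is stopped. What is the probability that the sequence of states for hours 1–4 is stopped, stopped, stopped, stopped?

1/27

Hour 1 is given. For each transition, use the conditional probability from the current state:
P(stopped | stopped) = 1/3; P(stopped | stopped) = 1/3; P(stopped | stopped) = 1/3.
P = 1/3 × 1/3 × 1/3 = 1/27.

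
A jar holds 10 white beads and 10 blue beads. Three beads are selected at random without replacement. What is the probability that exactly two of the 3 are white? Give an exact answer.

15/38

One ordering (white drawn first) has probability 10/20 × 9/19 × 10/18 = 900/6840 = 5/38.
There are C(3,2) = 3 such orderings, each equally likely, so P = 3 × 5/38 = 15/38.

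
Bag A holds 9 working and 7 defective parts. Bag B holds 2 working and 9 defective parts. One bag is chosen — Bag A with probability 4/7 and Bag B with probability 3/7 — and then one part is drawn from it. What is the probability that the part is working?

123/308

From Bag A: P(working) = 9/16.
From Bag B: P(working) = 2/11.
Total probability = (4/7)(9/16) + (3/7)(2/11) = 123/308.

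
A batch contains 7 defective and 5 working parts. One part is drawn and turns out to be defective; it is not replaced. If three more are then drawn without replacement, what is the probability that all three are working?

After the first draw, 5 of the remaining 11 parts are working.
P = 5/11 × 4/10 × 3/9 = 60/990 = 2/33.

2/33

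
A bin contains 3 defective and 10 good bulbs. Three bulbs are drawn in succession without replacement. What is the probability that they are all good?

60/143

P = 10/13 × 9/12 × 8/11 = 720/1716 = 60/143.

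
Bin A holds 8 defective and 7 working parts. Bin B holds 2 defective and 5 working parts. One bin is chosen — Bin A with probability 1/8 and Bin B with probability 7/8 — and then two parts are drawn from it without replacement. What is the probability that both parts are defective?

3/40

From Bin A: P(both defective) = (8/15)(7/14) = 4/15.
From Bin B: P(both defective) = (2/7)(1/6) = 1/21.
Total probability = (1/8)(4/15) + (7/8)(1/21) = 3/40.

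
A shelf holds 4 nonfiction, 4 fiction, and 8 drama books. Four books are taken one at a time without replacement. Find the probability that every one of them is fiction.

1/1820

P(all fiction) = 4/16 × 3/15 × 2/14 × 1/13 = 24/43680 = 1/1820.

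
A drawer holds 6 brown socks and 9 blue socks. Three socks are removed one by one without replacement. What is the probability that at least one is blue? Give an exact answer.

P(no blue) = 6/15 × 5/14 × 4/13 = 120/2730 = 4/91.
P(at least one) = 1 − 4/91 = 87/91.

87/91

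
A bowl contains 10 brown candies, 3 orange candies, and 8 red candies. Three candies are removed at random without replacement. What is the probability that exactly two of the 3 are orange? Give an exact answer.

27/665

One ordering (orange drawn first) has probability 3/21 × 2/20 × 18/19 = 108/7980 = 9/665.
There are C(3,2) = 3 such orderings, each equally likely, so P = 3 × 9/665 = 27/665.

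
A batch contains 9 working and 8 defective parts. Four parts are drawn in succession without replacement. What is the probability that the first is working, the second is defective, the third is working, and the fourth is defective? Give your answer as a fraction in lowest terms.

Each draw changes the counts, so multiply the conditional probabilities along the sequence:
P = 9/17 × 8/16 × 8/15 × 7/14 = 4032/57120 = 6/85.

6/85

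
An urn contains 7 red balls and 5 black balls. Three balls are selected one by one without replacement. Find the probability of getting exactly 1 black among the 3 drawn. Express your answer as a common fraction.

One ordering (black drawn first) has probability 5/12 × 7/11 × 6/10 = 210/1320 = 7/44.
There are C(3,1) = 3 such orderings, each equally likely, so P = 3 × 7/44 = 21/44.

21/44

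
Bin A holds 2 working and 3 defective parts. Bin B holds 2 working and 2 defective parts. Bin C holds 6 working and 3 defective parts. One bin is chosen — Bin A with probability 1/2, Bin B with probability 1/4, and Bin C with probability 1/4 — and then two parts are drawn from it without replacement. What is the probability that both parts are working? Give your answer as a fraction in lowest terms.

From Bin A: P(both working) = (2/5)(1/4) = 1/10.
From Bin B: P(both working) = (2/4)(1/3) = 1/6.
From Bin C: P(both working) = (6/9)(5/8) = 5/12.
Total probability = (1/2)(1/10) + (1/4)(1/6) + (1/4)(5/12) = 47/240.

47/240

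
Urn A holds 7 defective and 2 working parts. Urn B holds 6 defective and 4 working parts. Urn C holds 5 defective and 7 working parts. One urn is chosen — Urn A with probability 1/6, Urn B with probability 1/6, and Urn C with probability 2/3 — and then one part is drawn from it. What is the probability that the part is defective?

From Urn A: P(defective) = 7/9.
From Urn B: P(defective) = 6/10.
From Urn C: P(defective) = 5/12.
Total probability = (1/6)(7/9) + (1/6)(6/10) + (2/3)(5/12) = 137/270.

137/270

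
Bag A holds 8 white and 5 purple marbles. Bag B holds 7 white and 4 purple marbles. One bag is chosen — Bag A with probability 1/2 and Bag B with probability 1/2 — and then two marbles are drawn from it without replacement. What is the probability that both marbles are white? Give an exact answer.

From Bag A: P(both white) = (8/13)(7/12) = 14/39.
From Bag B: P(both white) = (7/11)(6/10) = 21/55.
Total probability = (1/2)(14/39) + (1/2)(21/55) = 1589/4290.

1589/4290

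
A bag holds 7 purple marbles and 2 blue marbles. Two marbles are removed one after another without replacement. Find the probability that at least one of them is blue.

5/12

P(no blue) = 7/9 × 6/8 = 42/72 = 7/12.
P(at least one) = 1 − 7/12 = 5/12.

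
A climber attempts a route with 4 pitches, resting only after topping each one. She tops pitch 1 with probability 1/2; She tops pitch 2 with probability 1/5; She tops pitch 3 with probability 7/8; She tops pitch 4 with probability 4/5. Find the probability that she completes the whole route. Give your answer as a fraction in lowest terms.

Each stage is reached only if all earlier stages succeed, so
P = 1/2 × 1/5 × 7/8 × 4/5 = 28/400 = 7/100.

7/100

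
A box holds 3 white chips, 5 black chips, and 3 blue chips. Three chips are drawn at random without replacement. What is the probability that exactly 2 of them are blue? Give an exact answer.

One ordering (blue drawn first) has probability 3/11 × 2/10 × 8/9 = 48/990 = 8/165.
There are C(3,2) = 3 such orderings, each equally likely, so P = 3 × 8/165 = 8/55.

8/55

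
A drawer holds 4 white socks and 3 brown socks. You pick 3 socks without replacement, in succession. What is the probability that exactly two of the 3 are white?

18/35

One ordering (white drawn first) has probability 4/7 × 3/6 × 3/5 = 36/210 = 6/35.
There are C(3,2) = 3 such orderings, each equally likely, so P = 3 × 6/35 = 18/35.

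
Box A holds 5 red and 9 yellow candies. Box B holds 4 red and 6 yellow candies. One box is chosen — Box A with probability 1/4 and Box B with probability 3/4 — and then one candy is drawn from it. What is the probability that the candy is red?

From Box A: P(red) = 5/14.
From Box B: P(red) = 4/10.
Total probability = (1/4)(5/14) + (3/4)(4/10) = 109/280.

109/280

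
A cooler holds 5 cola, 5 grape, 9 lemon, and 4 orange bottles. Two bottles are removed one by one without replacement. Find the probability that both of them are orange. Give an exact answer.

P(all orange) = 4/23 × 3/22 = 12/506 = 6/253.

6/253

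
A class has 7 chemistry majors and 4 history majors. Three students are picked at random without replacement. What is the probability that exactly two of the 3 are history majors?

One ordering (history majors drawn first) has probability 4/11 × 3/10 × 7/9 = 84/990 = 14/165.
There are C(3,2) = 3 such orderings, each equally likely, so P = 3 × 14/165 = 14/55.

14/55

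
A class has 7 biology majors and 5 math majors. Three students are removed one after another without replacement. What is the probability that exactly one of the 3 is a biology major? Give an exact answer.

One ordering (a biology major drawn first) has probability 7/12 × 5/11 × 4/10 = 140/1320 = 7/66.
There are C(3,1) = 3 such orderings, each equally likely, so P = 3 × 7/66 = 7/22.

7/22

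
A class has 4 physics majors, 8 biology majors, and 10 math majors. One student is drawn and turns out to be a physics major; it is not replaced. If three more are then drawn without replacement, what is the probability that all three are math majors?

With the first student removed, 10 math majors remain out of 21.
P = 10/21 × 9/20 × 8/19 = 720/7980 = 12/133.

12/133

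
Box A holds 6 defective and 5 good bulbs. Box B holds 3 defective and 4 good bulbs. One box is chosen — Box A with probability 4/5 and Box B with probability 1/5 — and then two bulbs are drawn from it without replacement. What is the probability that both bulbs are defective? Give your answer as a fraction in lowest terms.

19/77

From Box A: P(both defective) = (6/11)(5/10) = 3/11.
From Box B: P(both defective) = (3/7)(2/6) = 1/7.
Total probability = (4/5)(3/11) + (1/5)(1/7) = 19/77.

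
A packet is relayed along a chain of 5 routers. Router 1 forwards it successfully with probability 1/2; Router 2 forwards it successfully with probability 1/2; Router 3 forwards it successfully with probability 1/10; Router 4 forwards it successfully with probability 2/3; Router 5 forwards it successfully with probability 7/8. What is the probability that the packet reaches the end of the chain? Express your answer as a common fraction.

Multiplying along the chain,
P = 1/2 × 1/2 × 1/10 × 2/3 × 7/8 = 14/960 = 7/480.

7/480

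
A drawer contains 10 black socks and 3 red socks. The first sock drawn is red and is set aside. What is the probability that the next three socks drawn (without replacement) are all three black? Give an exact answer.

6/11

With the first sock removed, 10 black remain out of 12.
P = 10/12 × 9/11 × 8/10 = 720/1320 = 6/11.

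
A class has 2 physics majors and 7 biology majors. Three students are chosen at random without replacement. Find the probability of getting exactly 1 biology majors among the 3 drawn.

One ordering (a biology major drawn first) has probability 7/9 × 2/8 × 1/7 = 14/504 = 1/36.
There are C(3,1) = 3 such orderings, each equally likely, so P = 3 × 1/36 = 1/12.

1/12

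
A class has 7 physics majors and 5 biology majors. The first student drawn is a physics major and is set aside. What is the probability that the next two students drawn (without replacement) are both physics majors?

3/11

After the first draw, 6 of the remaining 11 students are physics majors.
P = 6/11 × 5/10 = 30/110 = 3/11.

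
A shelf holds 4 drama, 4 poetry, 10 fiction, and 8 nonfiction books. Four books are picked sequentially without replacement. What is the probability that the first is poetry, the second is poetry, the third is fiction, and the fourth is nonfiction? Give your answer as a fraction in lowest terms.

4/1495

Multiply the probability of each draw given the previous ones:
P = 4/26 × 3/25 × 10/24 × 8/23 = 960/358800 = 4/1495.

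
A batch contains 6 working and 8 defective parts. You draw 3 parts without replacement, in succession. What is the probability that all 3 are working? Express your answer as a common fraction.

5/91

P(all working) = 6/14 × 5/13 × 4/12 = 120/2184 = 5/91.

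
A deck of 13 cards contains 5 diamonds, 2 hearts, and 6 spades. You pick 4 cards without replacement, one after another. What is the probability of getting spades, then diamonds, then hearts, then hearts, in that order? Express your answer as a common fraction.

Multiply the probability of each draw given the previous ones:
P = 6/13 × 5/12 × 2/11 × 1/10 = 60/17160 = 1/286.

1/286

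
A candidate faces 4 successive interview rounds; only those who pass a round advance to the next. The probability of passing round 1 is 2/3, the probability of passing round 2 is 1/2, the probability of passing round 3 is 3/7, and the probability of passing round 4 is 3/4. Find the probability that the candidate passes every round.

3/28

Each stage is reached only if all earlier stages succeed, so
P = 2/3 × 1/2 × 3/7 × 3/4 = 18/168 = 3/28.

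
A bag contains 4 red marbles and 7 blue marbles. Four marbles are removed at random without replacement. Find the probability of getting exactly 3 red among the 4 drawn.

One ordering (red drawn first) has probability 4/11 × 3/10 × 2/9 × 7/8 = 168/7920 = 7/330.
There are C(4,3) = 4 such orderings, each equally likely, so P = 4 × 7/330 = 14/165.

14/165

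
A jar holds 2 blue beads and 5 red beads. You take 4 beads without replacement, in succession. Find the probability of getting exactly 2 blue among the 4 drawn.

One ordering (blue drawn first) has probability 2/7 × 1/6 × 5/5 × 4/4 = 40/840 = 1/21.
There are C(4,2) = 6 such orderings, each equally likely, so P = 6 × 1/21 = 2/7.

2/7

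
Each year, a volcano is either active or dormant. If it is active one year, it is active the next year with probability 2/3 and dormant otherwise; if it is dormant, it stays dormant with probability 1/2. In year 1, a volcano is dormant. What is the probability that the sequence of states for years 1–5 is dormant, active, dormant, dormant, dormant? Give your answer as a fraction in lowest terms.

Year 1 is given. For each transition, use the conditional probability from the current state:
P(active | dormant) = 1/2; P(dormant | active) = 1/3; P(dormant | dormant) = 1/2; P(dormant | dormant) = 1/2.
P = 1/2 × 1/3 × 1/2 × 1/2 = 1/24.

1/24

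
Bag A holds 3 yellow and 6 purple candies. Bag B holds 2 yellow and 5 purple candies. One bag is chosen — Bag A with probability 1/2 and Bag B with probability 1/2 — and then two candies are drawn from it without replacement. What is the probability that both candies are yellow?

From Bag A: P(both yellow) = (3/9)(2/8) = 1/12.
From Bag B: P(both yellow) = (2/7)(1/6) = 1/21.
Total probability = (1/2)(1/12) + (1/2)(1/21) = 11/168.

11/168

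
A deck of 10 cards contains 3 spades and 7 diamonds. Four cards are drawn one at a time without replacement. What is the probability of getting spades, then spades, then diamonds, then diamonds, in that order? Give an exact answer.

1/20

Each draw changes the counts, so multiply the conditional probabilities along the sequence:
P = 3/10 × 2/9 × 7/8 × 6/7 = 252/5040 = 1/20.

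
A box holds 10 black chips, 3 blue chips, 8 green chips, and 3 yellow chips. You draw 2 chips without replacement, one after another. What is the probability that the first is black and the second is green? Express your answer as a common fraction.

10/69

Multiply the probability of each draw given the previous ones:
P = 10/24 × 8/23 = 80/552 = 10/69.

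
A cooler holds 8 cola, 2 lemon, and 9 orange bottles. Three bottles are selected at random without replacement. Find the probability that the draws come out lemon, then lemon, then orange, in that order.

Multiply the probability of each draw given the previous ones:
P = 2/19 × 1/18 × 9/17 = 18/5814 = 1/323.

1/323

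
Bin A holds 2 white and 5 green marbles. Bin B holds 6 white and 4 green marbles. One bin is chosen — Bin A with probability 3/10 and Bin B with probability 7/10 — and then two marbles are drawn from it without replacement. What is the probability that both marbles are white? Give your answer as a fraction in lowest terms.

26/105

From Bin A: P(both white) = (2/7)(1/6) = 1/21.
From Bin B: P(both white) = (6/10)(5/9) = 1/3.
Total probability = (3/10)(1/21) + (7/10)(1/3) = 26/105.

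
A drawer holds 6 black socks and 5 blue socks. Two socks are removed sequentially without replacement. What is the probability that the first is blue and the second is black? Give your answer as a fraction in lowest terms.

3/11

Chain rule:
P = 5/11 × 6/10 = 30/110 = 3/11.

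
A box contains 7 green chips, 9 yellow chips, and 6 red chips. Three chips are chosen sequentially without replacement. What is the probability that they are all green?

P(every draw is green) = 7/22 × 6/21 × 5/20 = 210/9240 = 1/44.

1/44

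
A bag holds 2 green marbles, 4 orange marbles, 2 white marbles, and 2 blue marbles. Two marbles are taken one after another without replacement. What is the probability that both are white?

1/45

P = 2/10 × 1/9 = 2/90 = 1/45.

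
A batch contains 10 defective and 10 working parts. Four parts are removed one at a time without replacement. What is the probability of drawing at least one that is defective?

P(no defective) = 10/20 × 9/19 × 8/18 × 7/17 = 5040/116280 = 14/323.
P(at least one) = 1 − 14/323 = 309/323.

309/323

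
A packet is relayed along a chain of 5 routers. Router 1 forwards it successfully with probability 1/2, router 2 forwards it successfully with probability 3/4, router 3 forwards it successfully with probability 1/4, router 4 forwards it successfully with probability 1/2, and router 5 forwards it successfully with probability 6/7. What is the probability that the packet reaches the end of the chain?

The events are sequential, so multiply the conditional probabilities:
P = 1/2 × 3/4 × 1/4 × 1/2 × 6/7 = 18/448 = 9/224.

9/224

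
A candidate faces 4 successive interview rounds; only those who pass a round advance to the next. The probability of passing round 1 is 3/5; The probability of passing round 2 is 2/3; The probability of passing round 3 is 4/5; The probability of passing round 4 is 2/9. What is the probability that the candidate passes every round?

Multiplying along the chain,
P = 3/5 × 2/3 × 4/5 × 2/9 = 48/675 = 16/225.

16/225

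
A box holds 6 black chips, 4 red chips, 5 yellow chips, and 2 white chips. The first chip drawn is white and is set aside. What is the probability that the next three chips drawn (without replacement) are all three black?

With the first chip removed, 6 black remain out of 16.
P = 6/16 × 5/15 × 4/14 = 120/3360 = 1/28.

1/28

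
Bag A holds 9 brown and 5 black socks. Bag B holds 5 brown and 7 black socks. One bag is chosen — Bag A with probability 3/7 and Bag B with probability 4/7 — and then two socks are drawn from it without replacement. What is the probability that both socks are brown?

From Bag A: P(both brown) = (9/14)(8/13) = 36/91.
From Bag B: P(both brown) = (5/12)(4/11) = 5/33.
Total probability = (3/7)(36/91) + (4/7)(5/33) = 5384/21021.

5384/21021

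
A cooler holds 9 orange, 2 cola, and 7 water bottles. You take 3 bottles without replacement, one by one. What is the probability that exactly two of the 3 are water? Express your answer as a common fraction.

One ordering (water drawn first) has probability 7/18 × 6/17 × 11/16 = 462/4896 = 77/816.
There are C(3,2) = 3 such orderings, each equally likely, so P = 3 × 77/816 = 77/272.

77/272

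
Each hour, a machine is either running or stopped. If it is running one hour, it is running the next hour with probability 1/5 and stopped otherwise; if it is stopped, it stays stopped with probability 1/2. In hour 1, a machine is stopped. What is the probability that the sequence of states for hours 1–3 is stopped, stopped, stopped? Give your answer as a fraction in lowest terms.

Hour 1 is given. For each transition, use the conditional probability from the current state:
P(stopped | stopped) = 1/2; P(stopped | stopped) = 1/2.
P = 1/2 × 1/2 = 1/4.

1/4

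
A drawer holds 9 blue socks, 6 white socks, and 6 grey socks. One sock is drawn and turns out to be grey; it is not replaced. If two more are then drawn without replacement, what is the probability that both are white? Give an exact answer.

With the first sock removed, 6 white remain out of 20.
P = 6/20 × 5/19 = 30/380 = 3/38.

3/38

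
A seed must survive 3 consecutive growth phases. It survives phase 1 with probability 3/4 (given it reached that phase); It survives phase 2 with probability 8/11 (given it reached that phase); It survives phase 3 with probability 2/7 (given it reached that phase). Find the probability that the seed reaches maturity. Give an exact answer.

The events are sequential, so multiply the conditional probabilities:
P = 3/4 × 8/11 × 2/7 = 48/308 = 12/77.

12/77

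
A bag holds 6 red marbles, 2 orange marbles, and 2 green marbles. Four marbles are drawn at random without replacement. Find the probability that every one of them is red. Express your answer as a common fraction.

P(every draw is red) = 6/10 × 5/9 × 4/8 × 3/7 = 360/5040 = 1/14.

1/14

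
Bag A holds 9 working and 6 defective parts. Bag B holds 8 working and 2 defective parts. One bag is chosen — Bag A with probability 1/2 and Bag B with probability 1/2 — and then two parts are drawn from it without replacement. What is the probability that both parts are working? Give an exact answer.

From Bag A: P(both working) = (9/15)(8/14) = 12/35.
From Bag B: P(both working) = (8/10)(7/9) = 28/45.
Total probability = (1/2)(12/35) + (1/2)(28/45) = 152/315.

152/315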